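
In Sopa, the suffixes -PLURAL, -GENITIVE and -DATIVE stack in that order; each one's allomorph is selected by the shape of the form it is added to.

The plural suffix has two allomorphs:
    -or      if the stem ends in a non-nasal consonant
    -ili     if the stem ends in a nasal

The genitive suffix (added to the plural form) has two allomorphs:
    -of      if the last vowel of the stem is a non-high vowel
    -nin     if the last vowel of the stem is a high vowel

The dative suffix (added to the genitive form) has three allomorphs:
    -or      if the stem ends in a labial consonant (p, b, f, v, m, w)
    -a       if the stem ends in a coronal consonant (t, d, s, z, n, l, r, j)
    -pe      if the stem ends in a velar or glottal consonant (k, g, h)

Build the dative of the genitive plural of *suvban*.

suvbanilinina

The final consonant of *suvban* is /n/, which is a nasal, so the plural suffix is -ili, giving *suvbanili*.
The plural form *suvbanili*: last vowel = /i/, a high vowel → -nin → *suvbanilinin*.
The genitive form *suvbanilinin* — final consonant /n/ (coronal) → -a → *suvbanilinina*.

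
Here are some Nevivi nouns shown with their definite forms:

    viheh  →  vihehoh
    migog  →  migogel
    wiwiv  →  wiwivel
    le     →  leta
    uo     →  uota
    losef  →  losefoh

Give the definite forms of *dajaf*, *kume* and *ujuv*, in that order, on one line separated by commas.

The pattern is voicing of the final sound: -oh when the stem ends in a voiceless consonant (*viheh*, *losef*); -el when the stem ends in a voiced consonant (*migog*, *wiwiv*); -ta when the stem ends in a vowel (*le*, *uo*).
*dajaf* — final sound /f/ (a voiceless consonant) → -oh → *dajafoh*.
*kume*: final sound = /e/, a vowel → -ta → *kumeta*.
*ujuv* — final sound /v/ (a voiced consonant) → -el → *ujuvel*.

dajafoh, kumeta, ujuvel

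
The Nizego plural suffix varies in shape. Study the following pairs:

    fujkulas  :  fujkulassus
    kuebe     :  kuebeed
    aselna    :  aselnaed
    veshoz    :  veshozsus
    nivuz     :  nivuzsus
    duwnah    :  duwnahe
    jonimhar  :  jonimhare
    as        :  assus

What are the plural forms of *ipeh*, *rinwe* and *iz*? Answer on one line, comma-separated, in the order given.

The suffix is conditioned by the final sound: -sus when the stem ends in a sibilant (*fujkulas*, *veshoz*, *nivuz*, *as*); -e when the stem ends in a non-sibilant consonant (*duwnah*, *jonimhar*); -ed when the stem ends in a vowel (*kuebe*, *aselna*).
Since the final sound of *ipeh* is /h/ (a non-sibilant consonant), it takes -e, giving *ipehe*.
Since the final sound of *rinwe* is /e/ (a vowel), it takes -ed, giving *rinweed*.
*iz* — final sound /z/ (a sibilant) → -sus → *izsus*.

ipehe, rinweed, izsus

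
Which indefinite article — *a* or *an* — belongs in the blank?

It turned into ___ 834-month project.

an

The indefinite article is chosen by the initial *sound* of the following word, not its spelling.
The number *834* is spoken "eight hundred …", beginning with /eɪt/ — a vowel sound.
So the article is *an*: It turned into an 834-month project.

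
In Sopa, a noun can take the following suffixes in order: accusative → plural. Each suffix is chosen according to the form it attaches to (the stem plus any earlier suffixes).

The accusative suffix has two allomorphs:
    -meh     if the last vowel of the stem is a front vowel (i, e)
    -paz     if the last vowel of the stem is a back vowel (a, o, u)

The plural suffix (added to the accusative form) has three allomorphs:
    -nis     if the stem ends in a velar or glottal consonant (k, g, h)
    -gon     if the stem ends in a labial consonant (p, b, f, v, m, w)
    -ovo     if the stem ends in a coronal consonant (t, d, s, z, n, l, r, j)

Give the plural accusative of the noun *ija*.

ijapazovo

*ija* — last vowel /a/ (a back vowel) → -paz → *ijapaz*.
The accusative form *ijapaz*: final consonant = /z/, coronal → -ovo → *ijapazovo*.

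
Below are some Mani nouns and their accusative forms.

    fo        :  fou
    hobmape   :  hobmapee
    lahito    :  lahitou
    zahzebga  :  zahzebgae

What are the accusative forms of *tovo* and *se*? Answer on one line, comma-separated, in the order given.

The alternation tracks the last vowel of the stem — -u when the last vowel of the stem is a rounded vowel (*fo*, *lahito*); -e when the last vowel of the stem is an unrounded vowel (*hobmape*, *zahzebga*).
Since the last vowel of *tovo* is /o/ (a rounded vowel), it takes -u, giving *tovou*.
*se*: last vowel = /e/, an unrounded vowel → -e → *see*.

tovou, see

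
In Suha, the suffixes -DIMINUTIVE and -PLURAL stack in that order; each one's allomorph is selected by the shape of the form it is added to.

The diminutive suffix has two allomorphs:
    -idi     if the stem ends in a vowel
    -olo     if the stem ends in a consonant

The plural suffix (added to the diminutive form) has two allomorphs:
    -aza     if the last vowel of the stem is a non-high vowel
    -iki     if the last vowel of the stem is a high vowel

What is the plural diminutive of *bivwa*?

*bivwa*: final sound = /a/, a vowel → -idi → *bivwaidi*.
The diminutive form *bivwaidi* — last vowel /i/ (a high vowel) → -iki → *bivwaidiiki*.

bivwaidiiki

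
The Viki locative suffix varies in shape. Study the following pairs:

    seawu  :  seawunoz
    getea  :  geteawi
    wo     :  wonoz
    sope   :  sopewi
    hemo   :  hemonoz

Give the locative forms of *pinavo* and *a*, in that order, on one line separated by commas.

The suffix is conditioned by the last vowel: -noz when the last vowel of the stem is a rounded vowel (*seawu*, *wo*, *hemo*); -wi when the last vowel of the stem is an unrounded vowel (*getea*, *sope*).
Since the last vowel of *pinavo* is /o/ (a rounded vowel), it takes -noz, giving *pinavonoz*.
*a* — last vowel /a/ (an unrounded vowel) → -wi → *awi*.

pinavonoz, awi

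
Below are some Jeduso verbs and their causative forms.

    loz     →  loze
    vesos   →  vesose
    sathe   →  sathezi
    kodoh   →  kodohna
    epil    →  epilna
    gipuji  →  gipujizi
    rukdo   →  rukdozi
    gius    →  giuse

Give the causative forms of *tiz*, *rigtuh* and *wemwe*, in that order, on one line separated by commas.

The pattern is sibilance of the final sound: -e when the stem ends in a sibilant (*loz*, *vesos*, *gius*); -na when the stem ends in a non-sibilant consonant (*kodoh*, *epil*); -zi when the stem ends in a vowel (*sathe*, *gipuji*, *rukdo*).
*tiz*: final sound = /z/, a sibilant → -e → *tize*.
Since the final sound of *rigtuh* is /h/ (a non-sibilant consonant), it takes -na, giving *rigtuhna*.
*wemwe*: final sound = /e/, a vowel → -zi → *wemwezi*.

tize, rigtuhna, wemwezi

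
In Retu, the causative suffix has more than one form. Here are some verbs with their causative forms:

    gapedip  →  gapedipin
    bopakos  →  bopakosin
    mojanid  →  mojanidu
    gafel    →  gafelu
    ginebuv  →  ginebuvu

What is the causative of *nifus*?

nifusin

The pattern is voicing of the final consonant: -in when the stem ends in a voiceless consonant (*gapedip*, *bopakos*); -u when the stem ends in a voiced consonant (*mojanid*, *gafel*, *ginebuv*).
The final consonant of *nifus* is /s/, which is voiceless, so the suffix is -in, giving *nifusin*.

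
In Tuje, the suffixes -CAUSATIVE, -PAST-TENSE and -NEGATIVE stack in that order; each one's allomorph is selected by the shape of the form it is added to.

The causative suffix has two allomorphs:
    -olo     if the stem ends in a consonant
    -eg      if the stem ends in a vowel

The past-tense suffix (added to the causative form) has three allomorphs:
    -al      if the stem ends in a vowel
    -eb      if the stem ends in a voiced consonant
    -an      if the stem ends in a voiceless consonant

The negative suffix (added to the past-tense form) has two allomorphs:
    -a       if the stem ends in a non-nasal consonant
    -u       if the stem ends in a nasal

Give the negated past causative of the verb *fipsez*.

Since the final sound of *fipsez* is /z/ (a consonant), it takes -olo, giving *fipsezolo*.
The causative form *fipsezolo* — final sound /o/ (a vowel) → -al → *fipsezoloal*.
The past-tense form *fipsezoloal* — final consonant /l/ (non-nasal) → -a → *fipsezoloala*.

fipsezoloala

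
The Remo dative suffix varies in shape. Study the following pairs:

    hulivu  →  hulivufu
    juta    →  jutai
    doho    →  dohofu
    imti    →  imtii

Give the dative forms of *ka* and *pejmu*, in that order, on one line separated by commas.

Looking at the last vowel of each stem: -fu when the last vowel of the stem is a rounded vowel (*hulivu*, *doho*); -i when the last vowel of the stem is an unrounded vowel (*juta*, *imti*).
*ka*: last vowel = /a/, an unrounded vowel → -i → *kai*.
*pejmu*: last vowel = /u/, a rounded vowel → -fu → *pejmufu*.

kai, pejmufu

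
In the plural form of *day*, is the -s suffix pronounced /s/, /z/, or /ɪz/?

The stem *day* ends in a voiced non-sibilant sound.
The plural suffix surfaces as /ɪz/ after sibilants, /s/ after other voiceless consonants, and /z/ after other voiced sounds.
So the plural -s on *day* is pronounced /z/.

/z/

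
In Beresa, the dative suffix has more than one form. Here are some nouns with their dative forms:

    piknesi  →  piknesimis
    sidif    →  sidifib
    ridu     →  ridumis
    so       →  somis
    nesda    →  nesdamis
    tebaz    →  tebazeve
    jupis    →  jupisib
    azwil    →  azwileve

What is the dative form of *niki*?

Looking at the final sound of each stem: -ib when the stem ends in a voiceless consonant (*sidif*, *jupis*); -eve when the stem ends in a voiced consonant (*tebaz*, *azwil*); -mis when the stem ends in a vowel (*piknesi*, *ridu*, *so*, *nesda*).
*niki* — final sound /i/ (a vowel) → -mis → *nikimis*.

nikimis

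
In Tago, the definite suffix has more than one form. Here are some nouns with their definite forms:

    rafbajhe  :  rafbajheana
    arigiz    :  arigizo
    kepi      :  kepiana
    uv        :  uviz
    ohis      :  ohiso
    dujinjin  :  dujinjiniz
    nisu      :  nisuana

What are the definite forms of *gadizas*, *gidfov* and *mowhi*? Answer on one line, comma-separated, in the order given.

gadizaso, gidfoviz, mowhiana

The alternation tracks the final sound of the stem — -o when the stem ends in a sibilant (*arigiz*, *ohis*); -iz when the stem ends in a non-sibilant consonant (*uv*, *dujinjin*); -ana when the stem ends in a vowel (*rafbajhe*, *kepi*, *nisu*).
*gadizas* — final sound /s/ (a sibilant) → -o → *gadizaso*.
Since the final sound of *gidfov* is /v/ (a non-sibilant consonant), it takes -iz, giving *gidfoviz*.
*mowhi* — final sound /i/ (a vowel) → -ana → *mowhiana*.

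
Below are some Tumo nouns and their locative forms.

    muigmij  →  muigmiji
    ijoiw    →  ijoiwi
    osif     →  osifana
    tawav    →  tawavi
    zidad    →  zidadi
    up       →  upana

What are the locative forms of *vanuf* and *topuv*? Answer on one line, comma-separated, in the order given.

vanufana, topuvi

The alternation tracks the final consonant of the stem — -ana when the stem ends in a voiceless consonant (*osif*, *up*); -i when the stem ends in a voiced consonant (*muigmij*, *ijoiw*, *tawav*, *zidad*).
Since the final consonant of *vanuf* is /f/ (voiceless), it takes -ana, giving *vanufana*.
*topuv*: final consonant = /v/, voiced → -i → *topuvi*.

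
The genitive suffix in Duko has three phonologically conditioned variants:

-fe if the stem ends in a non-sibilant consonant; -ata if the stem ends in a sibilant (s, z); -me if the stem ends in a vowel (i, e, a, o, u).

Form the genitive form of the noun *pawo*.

pawome

*pawo*: final sound = /o/, a vowel → -me → *pawome*.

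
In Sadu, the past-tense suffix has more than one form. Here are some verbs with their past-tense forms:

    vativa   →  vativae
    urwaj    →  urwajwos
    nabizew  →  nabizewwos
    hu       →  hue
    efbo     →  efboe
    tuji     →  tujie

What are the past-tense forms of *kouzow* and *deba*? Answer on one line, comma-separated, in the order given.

kouzowwos, debae

The alternation tracks the final sound of the stem — -wos when the stem ends in a consonant (*urwaj*, *nabizew*); -e when the stem ends in a vowel (*vativa*, *hu*, *efbo*, *tuji*).
Since the final sound of *kouzow* is /w/ (a consonant), it takes -wos, giving *kouzowwos*.
*deba* — final sound /a/ (a vowel) → -e → *debae*.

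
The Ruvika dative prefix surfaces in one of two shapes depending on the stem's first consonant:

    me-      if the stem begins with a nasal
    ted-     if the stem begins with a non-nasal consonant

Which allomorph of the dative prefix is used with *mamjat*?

Since the first consonant of *mamjat* is /m/ (a nasal), it takes me-.

me-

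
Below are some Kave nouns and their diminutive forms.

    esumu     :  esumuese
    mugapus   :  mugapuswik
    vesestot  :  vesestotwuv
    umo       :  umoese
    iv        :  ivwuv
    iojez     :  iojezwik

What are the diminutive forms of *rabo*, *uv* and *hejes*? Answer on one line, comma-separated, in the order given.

raboese, uvwuv, hejeswik

The pattern is sibilance of the final sound: -wik when the stem ends in a sibilant (*mugapus*, *iojez*); -wuv when the stem ends in a non-sibilant consonant (*vesestot*, *iv*); -ese when the stem ends in a vowel (*esumu*, *umo*).
The final sound of *rabo* is /o/, which is a vowel, so the suffix is -ese, giving *raboese*.
*uv*: final sound = /v/, a non-sibilant consonant → -wuv → *uvwuv*.
*hejes*: final sound = /s/, a sibilant → -wik → *hejeswik*.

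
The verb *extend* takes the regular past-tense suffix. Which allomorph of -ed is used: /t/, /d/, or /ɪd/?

The stem *extend* ends in /t/ or /d/.
The -ed suffix is realized as /ɪd/ after /t, d/; as /t/ after other voiceless consonants; and as /d/ after other voiced sounds.
So -ed on *extend* is pronounced /ɪd/.

/ɪd/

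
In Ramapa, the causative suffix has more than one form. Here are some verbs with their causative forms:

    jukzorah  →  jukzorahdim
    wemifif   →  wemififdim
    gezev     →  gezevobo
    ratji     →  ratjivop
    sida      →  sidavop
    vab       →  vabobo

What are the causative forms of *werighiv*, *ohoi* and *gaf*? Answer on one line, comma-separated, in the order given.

werighivobo, ohoivop, gafdim

The alternation tracks the final sound of the stem — -dim when the stem ends in a voiceless consonant (*jukzorah*, *wemifif*); -obo when the stem ends in a voiced consonant (*gezev*, *vab*); -vop when the stem ends in a vowel (*ratji*, *sida*).
*werighiv*: final sound = /v/, a voiced consonant → -obo → *werighivobo*.
The final sound of *ohoi* is /i/, which is a vowel, so the suffix is -vop, giving *ohoivop*.
*gaf* — final sound /f/ (a voiceless consonant) → -dim → *gafdim*.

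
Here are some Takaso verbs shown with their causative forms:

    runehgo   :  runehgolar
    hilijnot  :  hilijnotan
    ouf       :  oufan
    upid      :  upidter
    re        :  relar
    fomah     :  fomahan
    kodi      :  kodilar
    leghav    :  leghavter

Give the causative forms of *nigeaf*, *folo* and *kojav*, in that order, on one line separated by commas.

nigeafan, fololar, kojavter

The pattern is voicing of the final sound: -an when the stem ends in a voiceless consonant (*hilijnot*, *ouf*, *fomah*); -ter when the stem ends in a voiced consonant (*upid*, *leghav*); -lar when the stem ends in a vowel (*runehgo*, *re*, *kodi*).
Since the final sound of *nigeaf* is /f/ (a voiceless consonant), it takes -an, giving *nigeafan*.
*folo*: final sound = /o/, a vowel → -lar → *fololar*.
*kojav*: final sound = /v/, a voiced consonant → -ter → *kojavter*.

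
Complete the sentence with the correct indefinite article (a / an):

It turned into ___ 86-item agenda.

The indefinite article is chosen by the initial *sound* of the following word, not its spelling.
The number *86* is spoken "eighty-…", beginning with /ˈeɪti/ — a vowel sound.
So the article is *an*: It turned into an 86-item agenda.

an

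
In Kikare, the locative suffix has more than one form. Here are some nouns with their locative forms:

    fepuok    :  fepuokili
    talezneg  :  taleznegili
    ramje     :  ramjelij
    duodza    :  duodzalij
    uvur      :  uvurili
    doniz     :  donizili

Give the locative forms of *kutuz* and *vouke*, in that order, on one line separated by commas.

kutuzili, voukelij

The pattern is consonant vs. vowel: -ili when the stem ends in a consonant (*fepuok*, *talezneg*, *uvur*, *doniz*); -lij when the stem ends in a vowel (*ramje*, *duodza*).
The final sound of *kutuz* is /z/, which is a consonant, so the suffix is -ili, giving *kutuzili*.
Since the final sound of *vouke* is /e/ (a vowel), it takes -lij, giving *voukelij*.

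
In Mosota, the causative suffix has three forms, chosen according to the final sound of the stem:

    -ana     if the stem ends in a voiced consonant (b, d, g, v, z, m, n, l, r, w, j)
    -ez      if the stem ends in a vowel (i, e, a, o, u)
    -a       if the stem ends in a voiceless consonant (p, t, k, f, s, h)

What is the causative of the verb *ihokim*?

ihokimana

The final sound of *ihokim* is /m/, which is a voiced consonant, so the suffix is -ana, giving *ihokimana*.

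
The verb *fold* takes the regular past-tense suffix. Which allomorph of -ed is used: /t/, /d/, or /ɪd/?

/ɪd/

The stem *fold* ends in /t/ or /d/.
The -ed suffix is realized as /ɪd/ after /t, d/; as /t/ after other voiceless consonants; and as /d/ after other voiced sounds.
So -ed on *fold* is pronounced /ɪd/.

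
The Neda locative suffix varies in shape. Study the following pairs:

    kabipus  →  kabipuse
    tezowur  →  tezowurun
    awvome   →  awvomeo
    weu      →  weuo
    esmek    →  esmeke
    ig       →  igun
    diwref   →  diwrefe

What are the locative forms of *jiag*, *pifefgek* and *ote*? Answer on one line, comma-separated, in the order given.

The alternation tracks the final sound of the stem — -e when the stem ends in a voiceless consonant (*kabipus*, *esmek*, *diwref*); -un when the stem ends in a voiced consonant (*tezowur*, *ig*); -o when the stem ends in a vowel (*awvome*, *weu*).
The final sound of *jiag* is /g/, which is a voiced consonant, so the suffix is -un, giving *jiagun*.
Since the final sound of *pifefgek* is /k/ (a voiceless consonant), it takes -e, giving *pifefgeke*.
The final sound of *ote* is /e/, which is a vowel, so the suffix is -o, giving *oteo*.

jiagun, pifefgeke, oteo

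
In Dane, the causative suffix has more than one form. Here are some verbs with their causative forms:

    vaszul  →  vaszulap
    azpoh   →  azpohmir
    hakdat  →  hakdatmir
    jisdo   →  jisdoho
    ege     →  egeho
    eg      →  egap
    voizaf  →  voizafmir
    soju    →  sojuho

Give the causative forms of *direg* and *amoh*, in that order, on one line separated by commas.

diregap, amohmir

Looking at the final sound of each stem: -mir when the stem ends in a voiceless consonant (*azpoh*, *hakdat*, *voizaf*); -ap when the stem ends in a voiced consonant (*vaszul*, *eg*); -ho when the stem ends in a vowel (*jisdo*, *ege*, *soju*).
The final sound of *direg* is /g/, which is a voiced consonant, so the suffix is -ap, giving *diregap*.
Since the final sound of *amoh* is /h/ (a voiceless consonant), it takes -mir, giving *amohmir*.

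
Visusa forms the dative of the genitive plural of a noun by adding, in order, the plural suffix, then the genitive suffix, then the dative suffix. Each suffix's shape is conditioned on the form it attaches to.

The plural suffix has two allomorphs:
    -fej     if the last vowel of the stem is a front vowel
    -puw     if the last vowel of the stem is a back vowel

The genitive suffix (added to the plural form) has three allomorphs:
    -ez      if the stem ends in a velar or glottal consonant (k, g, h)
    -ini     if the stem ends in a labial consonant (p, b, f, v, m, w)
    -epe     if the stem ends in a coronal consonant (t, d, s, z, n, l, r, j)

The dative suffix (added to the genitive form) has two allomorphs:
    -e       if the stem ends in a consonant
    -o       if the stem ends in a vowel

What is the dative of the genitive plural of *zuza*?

zuzapuwinio

*zuza*: last vowel = /a/, a back vowel → -puw → *zuzapuw*.
Since the final consonant of the plural form *zuzapuw* is /w/ (labial), it takes -ini, giving *zuzapuwini*.
The genitive form *zuzapuwini*: final sound = /i/, a vowel → -o → *zuzapuwinio*.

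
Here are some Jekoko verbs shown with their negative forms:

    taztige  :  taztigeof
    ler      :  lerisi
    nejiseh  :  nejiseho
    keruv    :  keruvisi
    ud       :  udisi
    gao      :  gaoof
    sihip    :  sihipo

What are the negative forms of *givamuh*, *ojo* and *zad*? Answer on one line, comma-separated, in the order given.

givamuho, ojoof, zadisi

The pattern is voicing of the final sound: -o when the stem ends in a voiceless consonant (*nejiseh*, *sihip*); -isi when the stem ends in a voiced consonant (*ler*, *keruv*, *ud*); -of when the stem ends in a vowel (*taztige*, *gao*).
*givamuh* — final sound /h/ (a voiceless consonant) → -o → *givamuho*.
The final sound of *ojo* is /o/, which is a vowel, so the suffix is -of, giving *ojoof*.
Since the final sound of *zad* is /d/ (a voiced consonant), it takes -isi, giving *zadisi*.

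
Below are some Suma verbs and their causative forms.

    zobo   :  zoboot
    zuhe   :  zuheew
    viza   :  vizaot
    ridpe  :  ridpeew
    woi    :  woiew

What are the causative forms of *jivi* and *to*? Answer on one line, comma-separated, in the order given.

jiview, toot

The alternation tracks the last vowel of the stem — -ew when the last vowel of the stem is a front vowel (*zuhe*, *ridpe*, *woi*); -ot when the last vowel of the stem is a back vowel (*zobo*, *viza*).
The last vowel of *jivi* is /i/, which is a front vowel, so the suffix is -ew, giving *jiview*.
The last vowel of *to* is /o/, which is a back vowel, so the suffix is -ot, giving *toot*.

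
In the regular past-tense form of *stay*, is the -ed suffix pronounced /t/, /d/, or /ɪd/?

The stem *stay* ends in a voiced sound other than /d/.
The -ed suffix is realized as /ɪd/ after /t, d/; as /t/ after other voiceless consonants; and as /d/ after other voiced sounds.
So -ed on *stay* is pronounced /d/.

/d/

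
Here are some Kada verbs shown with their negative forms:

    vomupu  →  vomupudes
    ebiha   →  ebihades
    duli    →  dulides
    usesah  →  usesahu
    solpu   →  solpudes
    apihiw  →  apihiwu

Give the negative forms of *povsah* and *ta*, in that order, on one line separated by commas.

The pattern is consonant vs. vowel: -u when the stem ends in a consonant (*usesah*, *apihiw*); -des when the stem ends in a vowel (*vomupu*, *ebiha*, *duli*, *solpu*).
*povsah*: final sound = /h/, a consonant → -u → *povsahu*.
*ta* — final sound /a/ (a vowel) → -des → *tades*.

povsahu, tades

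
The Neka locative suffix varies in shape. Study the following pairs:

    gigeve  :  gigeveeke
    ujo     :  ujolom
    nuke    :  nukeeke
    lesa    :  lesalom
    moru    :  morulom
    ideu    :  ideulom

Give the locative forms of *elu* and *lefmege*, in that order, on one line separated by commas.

elulom, lefmegeeke

Looking at the last vowel of each stem: -eke when the last vowel of the stem is a front vowel (*gigeve*, *nuke*); -lom when the last vowel of the stem is a back vowel (*ujo*, *lesa*, *moru*, *ideu*).
*elu*: last vowel = /u/, a back vowel → -lom → *elulom*.
*lefmege*: last vowel = /e/, a front vowel → -eke → *lefmegeeke*.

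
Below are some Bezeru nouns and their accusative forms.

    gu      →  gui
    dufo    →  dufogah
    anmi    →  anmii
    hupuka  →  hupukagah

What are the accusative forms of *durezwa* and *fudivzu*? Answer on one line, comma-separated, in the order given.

durezwagah, fudivzui

Looking at the last vowel of each stem: -i when the last vowel of the stem is a high vowel (*gu*, *anmi*); -gah when the last vowel of the stem is a non-high vowel (*dufo*, *hupuka*).
*durezwa* — last vowel /a/ (a non-high vowel) → -gah → *durezwagah*.
Since the last vowel of *fudivzu* is /u/ (a high vowel), it takes -i, giving *fudivzui*.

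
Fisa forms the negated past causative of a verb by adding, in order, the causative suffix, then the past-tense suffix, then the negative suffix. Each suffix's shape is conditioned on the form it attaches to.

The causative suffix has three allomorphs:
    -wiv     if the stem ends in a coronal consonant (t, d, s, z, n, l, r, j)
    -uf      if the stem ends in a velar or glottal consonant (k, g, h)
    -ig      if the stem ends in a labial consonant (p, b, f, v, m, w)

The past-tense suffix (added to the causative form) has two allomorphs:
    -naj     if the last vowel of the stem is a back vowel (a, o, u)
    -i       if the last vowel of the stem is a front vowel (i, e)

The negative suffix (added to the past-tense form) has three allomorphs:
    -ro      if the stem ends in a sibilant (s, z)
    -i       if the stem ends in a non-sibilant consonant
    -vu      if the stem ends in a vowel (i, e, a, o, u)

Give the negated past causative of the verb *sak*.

sakufnaji

Since the final consonant of *sak* is /k/ (velar/glottal), it takes -uf, giving *sakuf*.
Since the last vowel of the causative form *sakuf* is /u/ (a back vowel), it takes -naj, giving *sakufnaj*.
The final sound of the past-tense form *sakufnaj* is /j/, which is a non-sibilant consonant, so the negative suffix is -i, giving *sakufnaji*.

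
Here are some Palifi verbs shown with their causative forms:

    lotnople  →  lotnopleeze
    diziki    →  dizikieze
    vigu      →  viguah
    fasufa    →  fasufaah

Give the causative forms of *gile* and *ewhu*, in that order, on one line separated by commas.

gileeze, ewhuah

The suffix is conditioned by the last vowel: -eze when the last vowel of the stem is a front vowel (*lotnople*, *diziki*); -ah when the last vowel of the stem is a back vowel (*vigu*, *fasufa*).
Since the last vowel of *gile* is /e/ (a front vowel), it takes -eze, giving *gileeze*.
Since the last vowel of *ewhu* is /u/ (a back vowel), it takes -ah, giving *ewhuah*.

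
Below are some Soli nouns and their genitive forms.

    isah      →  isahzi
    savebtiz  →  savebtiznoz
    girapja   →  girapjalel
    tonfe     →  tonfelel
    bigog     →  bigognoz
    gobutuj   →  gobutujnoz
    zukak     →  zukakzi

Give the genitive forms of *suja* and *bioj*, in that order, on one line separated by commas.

Looking at the final sound of each stem: -zi when the stem ends in a voiceless consonant (*isah*, *zukak*); -noz when the stem ends in a voiced consonant (*savebtiz*, *bigog*, *gobutuj*); -lel when the stem ends in a vowel (*girapja*, *tonfe*).
*suja* — final sound /a/ (a vowel) → -lel → *sujalel*.
*bioj* — final sound /j/ (a voiced consonant) → -noz → *biojnoz*.

sujalel, biojnoz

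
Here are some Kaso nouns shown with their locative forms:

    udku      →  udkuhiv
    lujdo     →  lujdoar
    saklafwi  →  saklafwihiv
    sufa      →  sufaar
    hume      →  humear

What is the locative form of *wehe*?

The alternation tracks the last vowel of the stem — -hiv when the last vowel of the stem is a high vowel (*udku*, *saklafwi*); -ar when the last vowel of the stem is a non-high vowel (*lujdo*, *sufa*, *hume*).
*wehe*: last vowel = /e/, a non-high vowel → -ar → *wehear*.

wehear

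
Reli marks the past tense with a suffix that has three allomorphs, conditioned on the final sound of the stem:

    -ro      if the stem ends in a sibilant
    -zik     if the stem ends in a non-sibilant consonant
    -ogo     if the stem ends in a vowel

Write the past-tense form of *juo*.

*juo* — final sound /o/ (a vowel) → -ogo → *juoogo*.

juoogo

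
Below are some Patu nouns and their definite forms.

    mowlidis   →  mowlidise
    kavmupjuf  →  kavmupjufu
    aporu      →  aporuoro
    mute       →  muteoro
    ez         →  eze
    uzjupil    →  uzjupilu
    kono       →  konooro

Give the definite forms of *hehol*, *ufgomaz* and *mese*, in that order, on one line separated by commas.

The alternation tracks the final sound of the stem — -e when the stem ends in a sibilant (*mowlidis*, *ez*); -u when the stem ends in a non-sibilant consonant (*kavmupjuf*, *uzjupil*); -oro when the stem ends in a vowel (*aporu*, *mute*, *kono*).
Since the final sound of *hehol* is /l/ (a non-sibilant consonant), it takes -u, giving *heholu*.
The final sound of *ufgomaz* is /z/, which is a sibilant, so the suffix is -e, giving *ufgomaze*.
*mese*: final sound = /e/, a vowel → -oro → *meseoro*.

heholu, ufgomaze, meseoro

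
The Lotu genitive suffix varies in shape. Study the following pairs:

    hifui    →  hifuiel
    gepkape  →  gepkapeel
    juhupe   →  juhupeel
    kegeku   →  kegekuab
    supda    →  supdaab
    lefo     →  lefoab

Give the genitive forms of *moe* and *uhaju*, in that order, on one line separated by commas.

Looking at the last vowel of each stem: -el when the last vowel of the stem is a front vowel (*hifui*, *gepkape*, *juhupe*); -ab when the last vowel of the stem is a back vowel (*kegeku*, *supda*, *lefo*).
*moe*: last vowel = /e/, a front vowel → -el → *moeel*.
*uhaju* — last vowel /u/ (a back vowel) → -ab → *uhajuab*.

moeel, uhajuab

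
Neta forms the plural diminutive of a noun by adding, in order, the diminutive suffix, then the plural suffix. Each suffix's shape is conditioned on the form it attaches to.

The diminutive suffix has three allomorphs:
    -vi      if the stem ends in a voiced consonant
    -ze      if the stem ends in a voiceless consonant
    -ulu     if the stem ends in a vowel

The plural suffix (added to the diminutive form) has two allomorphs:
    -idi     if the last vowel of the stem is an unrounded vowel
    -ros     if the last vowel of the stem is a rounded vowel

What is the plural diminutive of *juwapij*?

The final sound of *juwapij* is /j/, which is a voiced consonant, so the diminutive suffix is -vi, giving *juwapijvi*.
The diminutive form *juwapijvi*: last vowel = /i/, an unrounded vowel → -idi → *juwapijviidi*.

juwapijviidi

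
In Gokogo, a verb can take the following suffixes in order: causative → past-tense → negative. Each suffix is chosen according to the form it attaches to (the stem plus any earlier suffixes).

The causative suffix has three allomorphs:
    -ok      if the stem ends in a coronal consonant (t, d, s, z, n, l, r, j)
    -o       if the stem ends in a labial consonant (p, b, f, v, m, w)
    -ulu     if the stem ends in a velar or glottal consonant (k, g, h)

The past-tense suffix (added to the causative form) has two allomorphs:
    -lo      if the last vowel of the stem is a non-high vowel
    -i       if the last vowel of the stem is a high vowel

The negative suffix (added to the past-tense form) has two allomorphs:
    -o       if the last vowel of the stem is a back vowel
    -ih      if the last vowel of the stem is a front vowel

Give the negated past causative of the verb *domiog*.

domioguluiih

*domiog* — final consonant /g/ (velar/glottal) → -ulu → *domiogulu*.
The causative form *domiogulu*: last vowel = /u/, a high vowel → -i → *domiogului*.
The last vowel of the past-tense form *domiogului* is /i/, which is a front vowel, so the negative suffix is -ih, giving *domioguluiih*.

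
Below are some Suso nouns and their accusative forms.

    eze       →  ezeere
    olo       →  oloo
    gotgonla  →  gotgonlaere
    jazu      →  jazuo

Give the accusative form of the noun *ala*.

alaere

Looking at the last vowel of each stem: -o when the last vowel of the stem is a rounded vowel (*olo*, *jazu*); -ere when the last vowel of the stem is an unrounded vowel (*eze*, *gotgonla*).
*ala* — last vowel /a/ (an unrounded vowel) → -ere → *alaere*.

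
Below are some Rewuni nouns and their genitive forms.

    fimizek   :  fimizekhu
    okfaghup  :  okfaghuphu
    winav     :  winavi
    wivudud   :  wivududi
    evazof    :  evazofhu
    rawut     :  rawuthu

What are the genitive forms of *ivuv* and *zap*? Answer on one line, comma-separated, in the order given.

ivuvi, zaphu

The pattern is voicing of the final consonant: -hu when the stem ends in a voiceless consonant (*fimizek*, *okfaghup*, *evazof*, *rawut*); -i when the stem ends in a voiced consonant (*winav*, *wivudud*).
*ivuv* — final consonant /v/ (voiced) → -i → *ivuvi*.
The final consonant of *zap* is /p/, which is voiceless, so the suffix is -hu, giving *zaphu*.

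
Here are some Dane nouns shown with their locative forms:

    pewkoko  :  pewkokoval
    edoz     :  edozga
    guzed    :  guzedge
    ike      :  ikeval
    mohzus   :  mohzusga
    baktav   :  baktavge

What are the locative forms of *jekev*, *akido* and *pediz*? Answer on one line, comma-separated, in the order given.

jekevge, akidoval, pedizga

Looking at the final sound of each stem: -ga when the stem ends in a sibilant (*edoz*, *mohzus*); -ge when the stem ends in a non-sibilant consonant (*guzed*, *baktav*); -val when the stem ends in a vowel (*pewkoko*, *ike*).
*jekev* — final sound /v/ (a non-sibilant consonant) → -ge → *jekevge*.
Since the final sound of *akido* is /o/ (a vowel), it takes -val, giving *akidoval*.
Since the final sound of *pediz* is /z/ (a sibilant), it takes -ga, giving *pedizga*.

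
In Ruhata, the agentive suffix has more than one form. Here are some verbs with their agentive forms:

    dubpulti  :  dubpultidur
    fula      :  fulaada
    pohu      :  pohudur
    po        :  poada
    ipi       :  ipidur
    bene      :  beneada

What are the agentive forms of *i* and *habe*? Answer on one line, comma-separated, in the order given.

idur, habeada

The pattern is height harmony: -dur when the last vowel of the stem is a high vowel (*dubpulti*, *pohu*, *ipi*); -ada when the last vowel of the stem is a non-high vowel (*fula*, *po*, *bene*).
*i* — last vowel /i/ (a high vowel) → -dur → *idur*.
*habe*: last vowel = /e/, a non-high vowel → -ada → *habeada*.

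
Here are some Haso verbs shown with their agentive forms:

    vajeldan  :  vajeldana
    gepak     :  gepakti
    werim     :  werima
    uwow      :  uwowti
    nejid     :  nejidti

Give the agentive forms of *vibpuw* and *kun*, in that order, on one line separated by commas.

vibpuwti, kuna

The alternation tracks the final consonant of the stem — -a when the stem ends in a nasal (*vajeldan*, *werim*); -ti when the stem ends in a non-nasal consonant (*gepak*, *uwow*, *nejid*).
Since the final consonant of *vibpuw* is /w/ (non-nasal), it takes -ti, giving *vibpuwti*.
The final consonant of *kun* is /n/, which is a nasal, so the suffix is -a, giving *kuna*.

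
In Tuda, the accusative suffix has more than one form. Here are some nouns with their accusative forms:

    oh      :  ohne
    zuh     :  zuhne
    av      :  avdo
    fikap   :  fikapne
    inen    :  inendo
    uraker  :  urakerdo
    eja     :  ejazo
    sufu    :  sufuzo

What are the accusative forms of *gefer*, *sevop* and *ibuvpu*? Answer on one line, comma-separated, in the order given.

The pattern is voicing of the final sound: -ne when the stem ends in a voiceless consonant (*oh*, *zuh*, *fikap*); -do when the stem ends in a voiced consonant (*av*, *inen*, *uraker*); -zo when the stem ends in a vowel (*eja*, *sufu*).
*gefer*: final sound = /r/, a voiced consonant → -do → *geferdo*.
The final sound of *sevop* is /p/, which is a voiceless consonant, so the suffix is -ne, giving *sevopne*.
*ibuvpu* — final sound /u/ (a vowel) → -zo → *ibuvpuzo*.

geferdo, sevopne, ibuvpuzo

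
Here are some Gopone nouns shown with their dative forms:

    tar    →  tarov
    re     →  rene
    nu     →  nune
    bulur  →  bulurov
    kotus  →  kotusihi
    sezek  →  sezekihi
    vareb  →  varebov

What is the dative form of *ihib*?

ihibov

The alternation tracks the final sound of the stem — -ihi when the stem ends in a voiceless consonant (*kotus*, *sezek*); -ov when the stem ends in a voiced consonant (*tar*, *bulur*, *vareb*); -ne when the stem ends in a vowel (*re*, *nu*).
Since the final sound of *ihib* is /b/ (a voiced consonant), it takes -ov, giving *ihibov*.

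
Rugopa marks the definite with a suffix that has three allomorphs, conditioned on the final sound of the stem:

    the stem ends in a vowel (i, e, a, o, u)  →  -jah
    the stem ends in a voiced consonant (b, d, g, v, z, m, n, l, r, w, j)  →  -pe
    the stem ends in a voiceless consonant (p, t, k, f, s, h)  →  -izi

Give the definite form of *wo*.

wojah

Since the final sound of *wo* is /o/ (a vowel), it takes -jah, giving *wojah*.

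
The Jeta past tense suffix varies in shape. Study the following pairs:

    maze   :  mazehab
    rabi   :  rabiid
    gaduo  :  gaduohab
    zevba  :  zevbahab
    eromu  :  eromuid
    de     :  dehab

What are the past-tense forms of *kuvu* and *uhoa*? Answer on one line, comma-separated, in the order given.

kuvuid, uhoahab

The pattern is height harmony: -id when the last vowel of the stem is a high vowel (*rabi*, *eromu*); -hab when the last vowel of the stem is a non-high vowel (*maze*, *gaduo*, *zevba*, *de*).
Since the last vowel of *kuvu* is /u/ (a high vowel), it takes -id, giving *kuvuid*.
*uhoa*: last vowel = /a/, a non-high vowel → -hab → *uhoahab*.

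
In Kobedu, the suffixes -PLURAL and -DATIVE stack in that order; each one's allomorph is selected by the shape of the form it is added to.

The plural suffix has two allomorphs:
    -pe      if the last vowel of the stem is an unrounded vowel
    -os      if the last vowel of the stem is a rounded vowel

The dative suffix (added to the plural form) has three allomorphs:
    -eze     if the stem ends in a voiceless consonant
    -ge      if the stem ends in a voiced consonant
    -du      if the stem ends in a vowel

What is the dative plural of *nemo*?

*nemo* — last vowel /o/ (a rounded vowel) → -os → *nemoos*.
The final sound of the plural form *nemoos* is /s/, which is a voiceless consonant, so the dative suffix is -eze, giving *nemooseze*.

nemooseze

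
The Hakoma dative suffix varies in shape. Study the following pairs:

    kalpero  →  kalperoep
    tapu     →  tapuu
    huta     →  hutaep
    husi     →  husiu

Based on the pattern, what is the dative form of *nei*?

The pattern is height harmony: -u when the last vowel of the stem is a high vowel (*tapu*, *husi*); -ep when the last vowel of the stem is a non-high vowel (*kalpero*, *huta*).
Since the last vowel of *nei* is /i/ (a high vowel), it takes -u, giving *neiu*.

neiu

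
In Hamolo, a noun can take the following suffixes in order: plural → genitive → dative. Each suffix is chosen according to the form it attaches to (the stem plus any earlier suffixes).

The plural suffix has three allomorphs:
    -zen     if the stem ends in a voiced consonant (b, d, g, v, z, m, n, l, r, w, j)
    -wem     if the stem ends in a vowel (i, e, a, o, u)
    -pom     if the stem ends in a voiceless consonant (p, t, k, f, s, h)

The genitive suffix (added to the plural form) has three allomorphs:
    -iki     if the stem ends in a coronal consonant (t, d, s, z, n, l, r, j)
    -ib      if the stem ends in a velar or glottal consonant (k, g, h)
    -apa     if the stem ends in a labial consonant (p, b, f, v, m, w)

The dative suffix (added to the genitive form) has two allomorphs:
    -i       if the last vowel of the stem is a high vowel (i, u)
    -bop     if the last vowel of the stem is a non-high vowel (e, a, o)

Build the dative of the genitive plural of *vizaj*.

vizajzenikii

*vizaj*: final sound = /j/, a voiced consonant → -zen → *vizajzen*.
The final consonant of the plural form *vizajzen* is /n/, which is coronal, so the genitive suffix is -iki, giving *vizajzeniki*.
Since the last vowel of the genitive form *vizajzeniki* is /i/ (a high vowel), it takes -i, giving *vizajzenikii*.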